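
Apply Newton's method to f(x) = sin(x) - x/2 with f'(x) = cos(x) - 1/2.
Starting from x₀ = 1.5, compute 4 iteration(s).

f(x) = sin(x) - x/2
f'(x) = cos(x) - 1/2
x₀ = 1.5

Newton-Raphson formula: x_{n+1} = x_n - f(x_n)/f'(x_n)

Iteration 1:
  f(1.500000) = 0.247495
  f'(1.500000) = -0.429263
  x_1 = 1.500000 - 0.247495/(-0.429263) = 2.076558
Iteration 2:
  f(2.076558) = -0.163473
  f'(2.076558) = -0.984474
  x_2 = 2.076558 - (-0.163473)/(-0.984474) = 1.910507
Iteration 3:
  f(1.910507) = -0.012402
  f'(1.910507) = -0.833214
  x_3 = 1.910507 - (-0.012402)/(-0.833214) = 1.895622
Iteration 4:
  f(1.895622) = -0.000105
  f'(1.895622) = -0.819144
  x_4 = 1.895622 - (-0.000105)/(-0.819144) = 1.895494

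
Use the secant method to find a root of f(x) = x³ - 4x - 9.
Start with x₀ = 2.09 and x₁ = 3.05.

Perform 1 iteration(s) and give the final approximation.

f(x) = x³ - 4x - 9
x₀ = 2.09, x₁ = 3.05

Secant formula: x_{n+1} = x_n - f(x_n)(x_n - x_{n-1})/(f(x_n) - f(x_{n-1}))

Iteration 1:
  f(2.090000) = -8.230671
  f(3.050000) = 7.172625
  x_2 = 3.050000 - 7.172625×(3.050000 - 2.090000)/(7.172625 - (-8.230671))
       = 2.602971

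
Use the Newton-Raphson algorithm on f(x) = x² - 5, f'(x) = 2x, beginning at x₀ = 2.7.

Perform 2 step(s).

f(x) = x² - 5
f'(x) = 2x
x₀ = 2.7

Newton-Raphson formula: x_{n+1} = x_n - f(x_n)/f'(x_n)

Iteration 1:
  f(2.700000) = 2.290000
  f'(2.700000) = 5.400000
  x_1 = 2.700000 - 2.290000/5.400000 = 2.275926
Iteration 2:
  f(2.275926) = 0.179839
  f'(2.275926) = 4.551852
  x_2 = 2.275926 - 0.179839/4.551852 = 2.236417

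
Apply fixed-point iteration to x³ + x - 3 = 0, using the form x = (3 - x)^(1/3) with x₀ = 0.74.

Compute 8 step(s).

Equation: x³ + x - 3 = 0
Fixed-point form: x = (3 - x)^(1/3)
x₀ = 0.74

x_1 = g(0.740000) = 1.312309
x_2 = g(1.312309) = 1.190596
x_3 = g(1.190596) = 1.218555
x_4 = g(1.218555) = 1.212246
x_5 = g(1.212246) = 1.213675
x_6 = g(1.213675) = 1.213352
x_7 = g(1.213352) = 1.213425
x_8 = g(1.213425) = 1.213409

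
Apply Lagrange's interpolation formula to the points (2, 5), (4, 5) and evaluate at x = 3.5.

Lagrange interpolation formula:
P(x) = Σ yᵢ × Lᵢ(x)
where Lᵢ(x) = Π_{j≠i} (x - xⱼ)/(xᵢ - xⱼ)

L_0(3.5) = (3.5 - 4)/(2 - 4) = 0.250000
L_1(3.5) = (3.5 - 2)/(4 - 2) = 0.750000

P(3.5) = 5×L_0(3.5) + 5×L_1(3.5)
P(3.5) = 5.000000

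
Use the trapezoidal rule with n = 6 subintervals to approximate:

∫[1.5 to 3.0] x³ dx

f(x) = x³
a = 1.5, b = 3.0, n = 6
h = (b - a)/n = 0.250000

Trapezoidal rule: (h/2)[f(x₀) + 2f(x₁) + 2f(x₂) + ... + f(xₙ)]

x_0 = 1.5000, f(x_0) = 3.375000, coefficient = 1
x_1 = 1.7500, f(x_1) = 5.359375, coefficient = 2
x_2 = 2.0000, f(x_2) = 8.000000, coefficient = 2
x_3 = 2.2500, f(x_3) = 11.390625, coefficient = 2
x_4 = 2.5000, f(x_4) = 15.625000, coefficient = 2
x_5 = 2.7500, f(x_5) = 20.796875, coefficient = 2
x_6 = 3.0000, f(x_6) = 27.000000, coefficient = 1

I ≈ (0.250000/2) × 152.718750 = 19.089844
Exact value: 18.984375
Error: 0.105469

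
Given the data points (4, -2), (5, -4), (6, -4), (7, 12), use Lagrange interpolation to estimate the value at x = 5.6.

Lagrange interpolation formula:
P(x) = Σ yᵢ × Lᵢ(x)
where Lᵢ(x) = Π_{j≠i} (x - xⱼ)/(xᵢ - xⱼ)

L_0(5.6) = (5.6 - 5)/(4 - 5) × (5.6 - 6)/(4 - 6) × (5.6 - 7)/(4 - 7) = -0.056000
L_1(5.6) = (5.6 - 4)/(5 - 4) × (5.6 - 6)/(5 - 6) × (5.6 - 7)/(5 - 7) = 0.448000
L_2(5.6) = (5.6 - 4)/(6 - 4) × (5.6 - 5)/(6 - 5) × (5.6 - 7)/(6 - 7) = 0.672000
L_3(5.6) = (5.6 - 4)/(7 - 4) × (5.6 - 5)/(7 - 5) × (5.6 - 6)/(7 - 6) = -0.064000

P(5.6) = (-2)×L_0(5.6) + (-4)×L_1(5.6) + (-4)×L_2(5.6) + 12×L_3(5.6)
P(5.6) = -5.136000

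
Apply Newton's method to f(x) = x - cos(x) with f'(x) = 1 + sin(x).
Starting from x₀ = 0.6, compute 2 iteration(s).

f(x) = x - cos(x)
f'(x) = 1 + sin(x)
x₀ = 0.6

Newton-Raphson formula: x_{n+1} = x_n - f(x_n)/f'(x_n)

Iteration 1:
  f(0.600000) = -0.225336
  f'(0.600000) = 1.564642
  x_1 = 0.600000 - (-0.225336)/1.564642 = 0.744017
Iteration 2:
  f(0.744017) = 0.008264
  f'(0.744017) = 1.677249
  x_2 = 0.744017 - 0.008264/1.677249 = 0.739090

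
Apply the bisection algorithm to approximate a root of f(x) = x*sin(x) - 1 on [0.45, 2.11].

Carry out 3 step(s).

f(x) = x*sin(x) - 1
Initial interval: [0.45, 2.11]

Iteration 1:
  c_1 = (0.450000 + 2.110000)/2 = 1.280000
  f(c_1) = f(1.280000) = 0.226260
  f(a) × f(c) < 0, new interval: [0.450000, 1.280000]
Iteration 2:
  c_2 = (0.450000 + 1.280000)/2 = 0.865000
  f(c_2) = f(0.865000) = -0.341653
  f(a) × f(c) ≥ 0, new interval: [0.865000, 1.280000]
Iteration 3:
  c_3 = (0.865000 + 1.280000)/2 = 1.072500
  f(c_3) = f(1.072500) = -0.057918
  f(a) × f(c) ≥ 0, new interval: [1.072500, 1.280000]

After 3 iteration(s), the approximation is c_3 = 1.072500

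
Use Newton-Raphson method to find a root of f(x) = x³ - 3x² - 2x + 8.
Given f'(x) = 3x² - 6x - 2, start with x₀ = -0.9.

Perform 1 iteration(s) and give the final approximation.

f(x) = x³ - 3x² - 2x + 8
f'(x) = 3x² - 6x - 2
x₀ = -0.9

Newton-Raphson formula: x_{n+1} = x_n - f(x_n)/f'(x_n)

Iteration 1:
  f(-0.900000) = 6.641000
  f'(-0.900000) = 5.830000
  x_1 = -0.900000 - 6.641000/5.830000 = -2.039108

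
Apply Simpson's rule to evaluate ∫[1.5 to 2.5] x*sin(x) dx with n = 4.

f(x) = x*sin(x)
a = 1.5, b = 2.5, n = 4
h = (b - a)/n = 0.250000

Simpson's rule: (h/3)[f(x₀) + 4f(x₁) + 2f(x₂) + ... + f(xₙ)]

x_0 = 1.5000, f(x_0) = 1.496242, coefficient = 1
x_1 = 1.7500, f(x_1) = 1.721975, coefficient = 4
x_2 = 2.0000, f(x_2) = 1.818595, coefficient = 2
x_3 = 2.2500, f(x_3) = 1.750665, coefficient = 4
x_4 = 2.5000, f(x_4) = 1.496180, coefficient = 1

I ≈ (0.250000/3) × 20.520173 = 1.710014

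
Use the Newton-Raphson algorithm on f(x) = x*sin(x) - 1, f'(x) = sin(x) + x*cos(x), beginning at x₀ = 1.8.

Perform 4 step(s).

f(x) = x*sin(x) - 1
f'(x) = sin(x) + x*cos(x)
x₀ = 1.8

Newton-Raphson formula: x_{n+1} = x_n - f(x_n)/f'(x_n)

Iteration 1:
  f(1.800000) = 0.752926
  f'(1.800000) = 0.564884
  x_1 = 1.800000 - 0.752926/0.564884 = 0.467114
Iteration 2:
  f(0.467114) = -0.789653
  f'(0.467114) = 0.867384
  x_2 = 0.467114 - (-0.789653)/0.867384 = 1.377499
Iteration 3:
  f(1.377499) = 0.351844
  f'(1.377499) = 1.245988
  x_3 = 1.377499 - 0.351844/1.245988 = 1.095117
Iteration 4:
  f(1.095117) = -0.026461
  f'(1.095117) = 1.390482
  x_4 = 1.095117 - (-0.026461)/1.390482 = 1.114147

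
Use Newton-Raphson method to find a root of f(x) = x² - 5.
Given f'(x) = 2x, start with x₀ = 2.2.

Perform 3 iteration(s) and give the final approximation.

f(x) = x² - 5
f'(x) = 2x
x₀ = 2.2

Newton-Raphson formula: x_{n+1} = x_n - f(x_n)/f'(x_n)

Iteration 1:
  f(2.200000) = -0.160000
  f'(2.200000) = 4.400000
  x_1 = 2.200000 - (-0.160000)/4.400000 = 2.236364
Iteration 2:
  f(2.236364) = 0.001322
  f'(2.236364) = 4.472727
  x_2 = 2.236364 - 0.001322/4.472727 = 2.236068
Iteration 3:
  f(2.236068) = 0.000000
  f'(2.236068) = 4.472136
  x_3 = 2.236068 - 0.000000/4.472136 = 2.236068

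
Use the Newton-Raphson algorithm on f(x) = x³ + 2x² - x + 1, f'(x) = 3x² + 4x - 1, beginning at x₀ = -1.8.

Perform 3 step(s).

f(x) = x³ + 2x² - x + 1
f'(x) = 3x² + 4x - 1
x₀ = -1.8

Newton-Raphson formula: x_{n+1} = x_n - f(x_n)/f'(x_n)

Iteration 1:
  f(-1.800000) = 3.448000
  f'(-1.800000) = 1.520000
  x_1 = -1.800000 - 3.448000/1.520000 = -4.068421
Iteration 2:
  f(-4.068421) = -29.168187
  f'(-4.068421) = 32.382465
  x_2 = -4.068421 - (-29.168187)/32.382465 = -3.167681
Iteration 3:
  f(-3.167681) = -7.549065
  f'(-3.167681) = 16.431883
  x_3 = -3.167681 - (-7.549065)/16.431883 = -2.708265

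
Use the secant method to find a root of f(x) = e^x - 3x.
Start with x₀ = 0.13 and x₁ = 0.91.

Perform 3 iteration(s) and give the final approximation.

f(x) = e^x - 3x
x₀ = 0.13, x₁ = 0.91

Secant formula: x_{n+1} = x_n - f(x_n)(x_n - x_{n-1})/(f(x_n) - f(x_{n-1}))

Iteration 1:
  f(0.130000) = 0.748828
  f(0.910000) = -0.245677
  x_2 = 0.910000 - (-0.245677)×(0.910000 - 0.130000)/(-0.245677 - 0.748828)
       = 0.717313
Iteration 2:
  f(0.910000) = -0.245677
  f(0.717313) = -0.103019
  x_3 = 0.717313 - (-0.103019)×(0.717313 - 0.910000)/(-0.103019 - (-0.245677))
       = 0.578167
Iteration 3:
  f(0.717313) = -0.103019
  f(0.578167) = 0.048266
  x_4 = 0.578167 - 0.048266×(0.578167 - 0.717313)/(0.048266 - (-0.103019))
       = 0.622561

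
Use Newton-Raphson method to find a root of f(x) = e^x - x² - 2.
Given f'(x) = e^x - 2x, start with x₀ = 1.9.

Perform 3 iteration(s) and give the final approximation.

f(x) = e^x - x² - 2
f'(x) = e^x - 2x
x₀ = 1.9

Newton-Raphson formula: x_{n+1} = x_n - f(x_n)/f'(x_n)

Iteration 1:
  f(1.900000) = 1.075894
  f'(1.900000) = 2.885894
  x_1 = 1.900000 - 1.075894/2.885894 = 1.527189
Iteration 2:
  f(1.527189) = 0.272906
  f'(1.527189) = 1.550834
  x_2 = 1.527189 - 0.272906/1.550834 = 1.351215
Iteration 3:
  f(1.351215) = 0.036333
  f'(1.351215) = 1.159684
  x_3 = 1.351215 - 0.036333/1.159684 = 1.319885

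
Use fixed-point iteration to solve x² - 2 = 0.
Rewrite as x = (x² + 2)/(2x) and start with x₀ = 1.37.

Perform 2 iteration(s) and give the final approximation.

Equation: x² - 2 = 0
Fixed-point form: x = (x² + 2)/(2x)
x₀ = 1.37

x_1 = g(1.370000) = 1.414927
x_2 = g(1.414927) = 1.414214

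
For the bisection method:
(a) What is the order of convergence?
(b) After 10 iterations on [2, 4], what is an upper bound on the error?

(a) Bisection has linear (order 1) convergence; the error is halved each step.

(b) Error bound = (b-a)/2^n = (4 - 2)/2^{10}
    = 2/2^{10}

(a) 1 (linear); (b) error ≤ 1.95e-03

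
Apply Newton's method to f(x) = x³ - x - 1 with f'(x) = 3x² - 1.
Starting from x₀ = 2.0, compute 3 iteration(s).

f(x) = x³ - x - 1
f'(x) = 3x² - 1
x₀ = 2.0

Newton-Raphson formula: x_{n+1} = x_n - f(x_n)/f'(x_n)

Iteration 1:
  f(2.000000) = 5.000000
  f'(2.000000) = 11.000000
  x_1 = 2.000000 - 5.000000/11.000000 = 1.545455
Iteration 2:
  f(1.545455) = 1.145755
  f'(1.545455) = 6.165289
  x_2 = 1.545455 - 1.145755/6.165289 = 1.359615
Iteration 3:
  f(1.359615) = 0.153705
  f'(1.359615) = 4.545658
  x_3 = 1.359615 - 0.153705/4.545658 = 1.325801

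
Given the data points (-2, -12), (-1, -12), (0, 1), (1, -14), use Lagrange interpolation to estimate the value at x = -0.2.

Lagrange interpolation formula:
P(x) = Σ yᵢ × Lᵢ(x)
where Lᵢ(x) = Π_{j≠i} (x - xⱼ)/(xᵢ - xⱼ)

L_0(-0.2) = (-0.2 - (-1))/(-2 - (-1)) × (-0.2 - 0)/(-2 - 0) × (-0.2 - 1)/(-2 - 1) = -0.032000
L_1(-0.2) = (-0.2 - (-2))/(-1 - (-2)) × (-0.2 - 0)/(-1 - 0) × (-0.2 - 1)/(-1 - 1) = 0.216000
L_2(-0.2) = (-0.2 - (-2))/(0 - (-2)) × (-0.2 - (-1))/(0 - (-1)) × (-0.2 - 1)/(0 - 1) = 0.864000
L_3(-0.2) = (-0.2 - (-2))/(1 - (-2)) × (-0.2 - (-1))/(1 - (-1)) × (-0.2 - 0)/(1 - 0) = -0.048000

P(-0.2) = (-12)×L_0(-0.2) + (-12)×L_1(-0.2) + 1×L_2(-0.2) + (-14)×L_3(-0.2)
P(-0.2) = -0.672000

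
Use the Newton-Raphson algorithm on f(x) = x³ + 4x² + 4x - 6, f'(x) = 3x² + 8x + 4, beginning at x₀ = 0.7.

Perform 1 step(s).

f(x) = x³ + 4x² + 4x - 6
f'(x) = 3x² + 8x + 4
x₀ = 0.7

Newton-Raphson formula: x_{n+1} = x_n - f(x_n)/f'(x_n)

Iteration 1:
  f(0.700000) = -0.897000
  f'(0.700000) = 11.070000
  x_1 = 0.700000 - (-0.897000)/11.070000 = 0.781030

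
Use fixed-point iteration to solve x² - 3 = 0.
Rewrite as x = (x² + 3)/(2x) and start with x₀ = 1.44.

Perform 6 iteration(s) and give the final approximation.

Equation: x² - 3 = 0
Fixed-point form: x = (x² + 3)/(2x)
x₀ = 1.44

x_1 = g(1.440000) = 1.761667
x_2 = g(1.761667) = 1.732300
x_3 = g(1.732300) = 1.732051
x_4 = g(1.732051) = 1.732051
x_5 = g(1.732051) = 1.732051
x_6 = g(1.732051) = 1.732051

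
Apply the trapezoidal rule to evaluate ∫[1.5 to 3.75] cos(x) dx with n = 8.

f(x) = cos(x)
a = 1.5, b = 3.75, n = 8
h = (b - a)/n = 0.281250

Trapezoidal rule: (h/2)[f(x₀) + 2f(x₁) + 2f(x₂) + ... + f(xₙ)]

x_0 = 1.5000, f(x_0) = 0.070737, coefficient = 1
x_1 = 1.7812, f(x_1) = -0.208904, coefficient = 2
x_2 = 2.0625, f(x_2) = -0.472128, coefficient = 2
x_3 = 2.3438, f(x_3) = -0.698253, coefficient = 2
x_4 = 2.6250, f(x_4) = -0.869507, coefficient = 2
x_5 = 2.9062, f(x_5) = -0.972434, coefficient = 2
x_6 = 3.1875, f(x_6) = -0.998946, coefficient = 2
x_7 = 3.4688, f(x_7) = -0.946960, coefficient = 2
x_8 = 3.7500, f(x_8) = -0.820559, coefficient = 1

I ≈ (0.281250/2) × -11.084087 = -1.558700
Exact value: -1.569056
Error: 0.010357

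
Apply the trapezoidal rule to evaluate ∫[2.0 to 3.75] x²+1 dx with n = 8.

f(x) = x²+1
a = 2.0, b = 3.75, n = 8
h = (b - a)/n = 0.218750

Trapezoidal rule: (h/2)[f(x₀) + 2f(x₁) + 2f(x₂) + ... + f(xₙ)]

x_0 = 2.0000, f(x_0) = 5.000000, coefficient = 1
x_1 = 2.2188, f(x_1) = 5.922852, coefficient = 2
x_2 = 2.4375, f(x_2) = 6.941406, coefficient = 2
x_3 = 2.6562, f(x_3) = 8.055664, coefficient = 2
x_4 = 2.8750, f(x_4) = 9.265625, coefficient = 2
x_5 = 3.0938, f(x_5) = 10.571289, coefficient = 2
x_6 = 3.3125, f(x_6) = 11.972656, coefficient = 2
x_7 = 3.5312, f(x_7) = 13.469727, coefficient = 2
x_8 = 3.7500, f(x_8) = 15.062500, coefficient = 1

I ≈ (0.218750/2) × 152.460938 = 16.675415
Exact value: 16.661458
Error: 0.013957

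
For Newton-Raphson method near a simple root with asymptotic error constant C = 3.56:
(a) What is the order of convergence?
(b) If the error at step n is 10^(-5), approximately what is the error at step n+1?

(a) Newton-Raphson has quadratic (order 2) convergence near simple roots.
    This means |e_{n+1}| ≈ C|e_n|².

(b) With |e_n| = 10^(-5) and C = 3.56:
    |e_{n+1}| ≈ 3.56 × (10^(-5))² = 3.56 × 10^(-10)

(a) 2 (quadratic); (b) |e_{n+1}| ≈ 3.560e-10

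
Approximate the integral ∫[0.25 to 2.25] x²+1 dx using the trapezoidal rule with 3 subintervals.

f(x) = x²+1
a = 0.25, b = 2.25, n = 3
h = (b - a)/n = 0.666667

Trapezoidal rule: (h/2)[f(x₀) + 2f(x₁) + 2f(x₂) + ... + f(xₙ)]

x_0 = 0.2500, f(x_0) = 1.062500, coefficient = 1
x_1 = 0.9167, f(x_1) = 1.840278, coefficient = 2
x_2 = 1.5833, f(x_2) = 3.506944, coefficient = 2
x_3 = 2.2500, f(x_3) = 6.062500, coefficient = 1

I ≈ (0.666667/2) × 17.819444 = 5.939815
Exact value: 5.791667
Error: 0.148148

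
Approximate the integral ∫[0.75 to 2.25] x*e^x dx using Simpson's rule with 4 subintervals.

f(x) = x*e^x
a = 0.75, b = 2.25, n = 4
h = (b - a)/n = 0.375000

Simpson's rule: (h/3)[f(x₀) + 4f(x₁) + 2f(x₂) + ... + f(xₙ)]

x_0 = 0.7500, f(x_0) = 1.587750, coefficient = 1
x_1 = 1.1250, f(x_1) = 3.465244, coefficient = 4
x_2 = 1.5000, f(x_2) = 6.722534, coefficient = 2
x_3 = 1.8750, f(x_3) = 12.226536, coefficient = 4
x_4 = 2.2500, f(x_4) = 21.347406, coefficient = 1

I ≈ (0.375000/3) × 99.147342 = 12.393418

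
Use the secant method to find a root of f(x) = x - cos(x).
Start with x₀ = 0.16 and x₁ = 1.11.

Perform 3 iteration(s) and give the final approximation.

f(x) = x - cos(x)
x₀ = 0.16, x₁ = 1.11

Secant formula: x_{n+1} = x_n - f(x_n)(x_n - x_{n-1})/(f(x_n) - f(x_{n-1}))

Iteration 1:
  f(0.160000) = -0.827227
  f(1.110000) = 0.665338
  x_2 = 1.110000 - 0.665338×(1.110000 - 0.160000)/(0.665338 - (-0.827227))
       = 0.686520
Iteration 2:
  f(1.110000) = 0.665338
  f(0.686520) = -0.086936
  x_3 = 0.686520 - (-0.086936)×(0.686520 - 1.110000)/(-0.086936 - 0.665338)
       = 0.735459
Iteration 3:
  f(0.686520) = -0.086936
  f(0.735459) = -0.006063
  x_4 = 0.735459 - (-0.006063)×(0.735459 - 0.686520)/(-0.006063 - (-0.086936))
       = 0.739128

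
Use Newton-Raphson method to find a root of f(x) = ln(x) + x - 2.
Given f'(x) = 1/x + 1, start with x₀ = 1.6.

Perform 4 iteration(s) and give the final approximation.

f(x) = ln(x) + x - 2
f'(x) = 1/x + 1
x₀ = 1.6

Newton-Raphson formula: x_{n+1} = x_n - f(x_n)/f'(x_n)

Iteration 1:
  f(1.600000) = 0.070004
  f'(1.600000) = 1.625000
  x_1 = 1.600000 - 0.070004/1.625000 = 1.556921
Iteration 2:
  f(1.556921) = -0.000369
  f'(1.556921) = 1.642293
  x_2 = 1.556921 - (-0.000369)/1.642293 = 1.557146
Iteration 3:
  f(1.557146) = 0.000000
  f'(1.557146) = 1.642201
  x_3 = 1.557146 - 0.000000/1.642201 = 1.557146
Iteration 4:
  f(1.557146) = 0.000000
  f'(1.557146) = 1.642201
  x_4 = 1.557146 - 0.000000/1.642201 = 1.557146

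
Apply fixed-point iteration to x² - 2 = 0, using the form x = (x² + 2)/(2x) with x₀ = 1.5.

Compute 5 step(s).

Equation: x² - 2 = 0
Fixed-point form: x = (x² + 2)/(2x)
x₀ = 1.5

x_1 = g(1.500000) = 1.416667
x_2 = g(1.416667) = 1.414216
x_3 = g(1.414216) = 1.414214
x_4 = g(1.414214) = 1.414214
x_5 = g(1.414214) = 1.414214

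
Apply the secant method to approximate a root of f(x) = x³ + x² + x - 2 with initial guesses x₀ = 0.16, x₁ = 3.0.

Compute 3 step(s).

f(x) = x³ + x² + x - 2
x₀ = 0.16, x₁ = 3.0

Secant formula: x_{n+1} = x_n - f(x_n)(x_n - x_{n-1})/(f(x_n) - f(x_{n-1}))

Iteration 1:
  f(0.160000) = -1.810304
  f(3.000000) = 37.000000
  x_2 = 3.000000 - 37.000000×(3.000000 - 0.160000)/(37.000000 - (-1.810304))
       = 0.292472
Iteration 2:
  f(3.000000) = 37.000000
  f(0.292472) = -1.596971
  x_3 = 0.292472 - (-1.596971)×(0.292472 - 3.000000)/(-1.596971 - 37.000000)
       = 0.404497
Iteration 3:
  f(0.292472) = -1.596971
  f(0.404497) = -1.365702
  x_4 = 0.404497 - (-1.365702)×(0.404497 - 0.292472)/(-1.365702 - (-1.596971))
       = 1.066037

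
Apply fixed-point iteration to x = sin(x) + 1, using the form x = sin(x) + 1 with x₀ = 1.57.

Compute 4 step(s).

Equation: x = sin(x) + 1
Fixed-point form: x = sin(x) + 1
x₀ = 1.57

x_1 = g(1.570000) = 2.000000
x_2 = g(2.000000) = 1.909298
x_3 = g(1.909298) = 1.943253
x_4 = g(1.943253) = 1.931436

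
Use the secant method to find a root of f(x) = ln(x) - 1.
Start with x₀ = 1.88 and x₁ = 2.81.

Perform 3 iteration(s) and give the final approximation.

f(x) = ln(x) - 1
x₀ = 1.88, x₁ = 2.81

Secant formula: x_{n+1} = x_n - f(x_n)(x_n - x_{n-1})/(f(x_n) - f(x_{n-1}))

Iteration 1:
  f(1.880000) = -0.368728
  f(2.810000) = 0.033184
  x_2 = 2.810000 - 0.033184×(2.810000 - 1.880000)/(0.033184 - (-0.368728))
       = 2.733213
Iteration 2:
  f(2.810000) = 0.033184
  f(2.733213) = 0.005478
  x_3 = 2.733213 - 0.005478×(2.733213 - 2.810000)/(0.005478 - 0.033184)
       = 2.718032
Iteration 3:
  f(2.733213) = 0.005478
  f(2.718032) = -0.000092
  x_4 = 2.718032 - (-0.000092)×(2.718032 - 2.733213)/(-0.000092 - 0.005478)
       = 2.718283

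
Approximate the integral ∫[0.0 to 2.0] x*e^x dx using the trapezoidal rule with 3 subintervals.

f(x) = x*e^x
a = 0.0, b = 2.0, n = 3
h = (b - a)/n = 0.666667

Trapezoidal rule: (h/2)[f(x₀) + 2f(x₁) + 2f(x₂) + ... + f(xₙ)]

x_0 = 0.0000, f(x_0) = 0.000000, coefficient = 1
x_1 = 0.6667, f(x_1) = 1.298489, coefficient = 2
x_2 = 1.3333, f(x_2) = 5.058224, coefficient = 2
x_3 = 2.0000, f(x_3) = 14.778112, coefficient = 1

I ≈ (0.666667/2) × 27.491539 = 9.163846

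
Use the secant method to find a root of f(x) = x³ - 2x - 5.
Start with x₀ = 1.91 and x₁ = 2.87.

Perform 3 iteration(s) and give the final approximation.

f(x) = x³ - 2x - 5
x₀ = 1.91, x₁ = 2.87

Secant formula: x_{n+1} = x_n - f(x_n)(x_n - x_{n-1})/(f(x_n) - f(x_{n-1}))

Iteration 1:
  f(1.910000) = -1.852129
  f(2.870000) = 12.899903
  x_2 = 2.870000 - 12.899903×(2.870000 - 1.910000)/(12.899903 - (-1.852129))
       = 2.030529
Iteration 2:
  f(2.870000) = 12.899903
  f(2.030529) = -0.689092
  x_3 = 2.030529 - (-0.689092)×(2.030529 - 2.870000)/(-0.689092 - 12.899903)
       = 2.073098
Iteration 3:
  f(2.030529) = -0.689092
  f(2.073098) = -0.236570
  x_4 = 2.073098 - (-0.236570)×(2.073098 - 2.030529)/(-0.236570 - (-0.689092))
       = 2.095352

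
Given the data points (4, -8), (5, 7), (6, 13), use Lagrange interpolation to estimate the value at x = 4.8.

Lagrange interpolation formula:
P(x) = Σ yᵢ × Lᵢ(x)
where Lᵢ(x) = Π_{j≠i} (x - xⱼ)/(xᵢ - xⱼ)

L_0(4.8) = (4.8 - 5)/(4 - 5) × (4.8 - 6)/(4 - 6) = 0.120000
L_1(4.8) = (4.8 - 4)/(5 - 4) × (4.8 - 6)/(5 - 6) = 0.960000
L_2(4.8) = (4.8 - 4)/(6 - 4) × (4.8 - 5)/(6 - 5) = -0.080000

P(4.8) = (-8)×L_0(4.8) + 7×L_1(4.8) + 13×L_2(4.8)
P(4.8) = 4.720000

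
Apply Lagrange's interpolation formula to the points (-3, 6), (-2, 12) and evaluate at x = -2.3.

Lagrange interpolation formula:
P(x) = Σ yᵢ × Lᵢ(x)
where Lᵢ(x) = Π_{j≠i} (x - xⱼ)/(xᵢ - xⱼ)

L_0(-2.3) = (-2.3 - (-2))/(-3 - (-2)) = 0.300000
L_1(-2.3) = (-2.3 - (-3))/(-2 - (-3)) = 0.700000

P(-2.3) = 6×L_0(-2.3) + 12×L_1(-2.3)
P(-2.3) = 10.200000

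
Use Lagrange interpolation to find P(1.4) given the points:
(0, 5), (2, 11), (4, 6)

Lagrange interpolation formula:
P(x) = Σ yᵢ × Lᵢ(x)
where Lᵢ(x) = Π_{j≠i} (x - xⱼ)/(xᵢ - xⱼ)

L_0(1.4) = (1.4 - 2)/(0 - 2) × (1.4 - 4)/(0 - 4) = 0.195000
L_1(1.4) = (1.4 - 0)/(2 - 0) × (1.4 - 4)/(2 - 4) = 0.910000
L_2(1.4) = (1.4 - 0)/(4 - 0) × (1.4 - 2)/(4 - 2) = -0.105000

P(1.4) = 5×L_0(1.4) + 11×L_1(1.4) + 6×L_2(1.4)
P(1.4) = 10.355000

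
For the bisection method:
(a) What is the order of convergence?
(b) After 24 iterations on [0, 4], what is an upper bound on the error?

(a) Bisection has linear (order 1) convergence; the error is halved each step.

(b) Error bound = (b-a)/2^n = (4 - 0)/2^{24}
    = 4/2^{24}

(a) 1 (linear); (b) error ≤ 2.38e-07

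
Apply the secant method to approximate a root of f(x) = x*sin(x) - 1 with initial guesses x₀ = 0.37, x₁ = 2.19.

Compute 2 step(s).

f(x) = x*sin(x) - 1
x₀ = 0.37, x₁ = 2.19

Secant formula: x_{n+1} = x_n - f(x_n)(x_n - x_{n-1})/(f(x_n) - f(x_{n-1}))

Iteration 1:
  f(0.370000) = -0.866202
  f(2.190000) = 0.783407
  x_2 = 2.190000 - 0.783407×(2.190000 - 0.370000)/(0.783407 - (-0.866202))
       = 1.325674
Iteration 2:
  f(2.190000) = 0.783407
  f(1.325674) = 0.286046
  x_3 = 1.325674 - 0.286046×(1.325674 - 2.190000)/(0.286046 - 0.783407)
       = 0.828575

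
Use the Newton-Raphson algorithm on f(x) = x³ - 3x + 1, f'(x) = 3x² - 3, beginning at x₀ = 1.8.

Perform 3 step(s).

f(x) = x³ - 3x + 1
f'(x) = 3x² - 3
x₀ = 1.8

Newton-Raphson formula: x_{n+1} = x_n - f(x_n)/f'(x_n)

Iteration 1:
  f(1.800000) = 1.432000
  f'(1.800000) = 6.720000
  x_1 = 1.800000 - 1.432000/6.720000 = 1.586905
Iteration 2:
  f(1.586905) = 0.235535
  f'(1.586905) = 4.554800
  x_2 = 1.586905 - 0.235535/4.554800 = 1.535193
Iteration 3:
  f(1.535193) = 0.012592
  f'(1.535193) = 4.070456
  x_3 = 1.535193 - 0.012592/4.070456 = 1.532100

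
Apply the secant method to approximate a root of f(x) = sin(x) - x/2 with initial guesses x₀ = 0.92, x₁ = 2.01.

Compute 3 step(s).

f(x) = sin(x) - x/2
x₀ = 0.92, x₁ = 2.01

Secant formula: x_{n+1} = x_n - f(x_n)(x_n - x_{n-1})/(f(x_n) - f(x_{n-1}))

Iteration 1:
  f(0.920000) = 0.335602
  f(2.010000) = -0.099909
  x_2 = 2.010000 - (-0.099909)×(2.010000 - 0.920000)/(-0.099909 - 0.335602)
       = 1.759946
Iteration 2:
  f(2.010000) = -0.099909
  f(1.759946) = 0.102191
  x_3 = 1.759946 - 0.102191×(1.759946 - 2.010000)/(0.102191 - (-0.099909))
       = 1.886385
Iteration 3:
  f(1.759946) = 0.102191
  f(1.886385) = 0.007422
  x_4 = 1.886385 - 0.007422×(1.886385 - 1.759946)/(0.007422 - 0.102191)
       = 1.896286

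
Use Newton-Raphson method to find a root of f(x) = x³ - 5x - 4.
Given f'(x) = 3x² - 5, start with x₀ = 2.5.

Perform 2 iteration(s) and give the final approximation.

f(x) = x³ - 5x - 4
f'(x) = 3x² - 5
x₀ = 2.5

Newton-Raphson formula: x_{n+1} = x_n - f(x_n)/f'(x_n)

Iteration 1:
  f(2.500000) = -0.875000
  f'(2.500000) = 13.750000
  x_1 = 2.500000 - (-0.875000)/13.750000 = 2.563636
Iteration 2:
  f(2.563636) = 0.030630
  f'(2.563636) = 14.716694
  x_2 = 2.563636 - 0.030630/14.716694 = 2.561555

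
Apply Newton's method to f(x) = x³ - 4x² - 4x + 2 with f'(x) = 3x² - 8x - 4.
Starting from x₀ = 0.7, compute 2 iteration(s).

f(x) = x³ - 4x² - 4x + 2
f'(x) = 3x² - 8x - 4
x₀ = 0.7

Newton-Raphson formula: x_{n+1} = x_n - f(x_n)/f'(x_n)

Iteration 1:
  f(0.700000) = -2.417000
  f'(0.700000) = -8.130000
  x_1 = 0.700000 - (-2.417000)/(-8.130000) = 0.402706
Iteration 2:
  f(0.402706) = -0.194205
  f'(0.402706) = -6.735132
  x_2 = 0.402706 - (-0.194205)/(-6.735132) = 0.373871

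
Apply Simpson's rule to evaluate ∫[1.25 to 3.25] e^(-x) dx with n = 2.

f(x) = e^(-x)
a = 1.25, b = 3.25, n = 2
h = (b - a)/n = 1.000000

Simpson's rule: (h/3)[f(x₀) + 4f(x₁) + 2f(x₂) + ... + f(xₙ)]

x_0 = 1.2500, f(x_0) = 0.286505, coefficient = 1
x_1 = 2.2500, f(x_1) = 0.105399, coefficient = 4
x_2 = 3.2500, f(x_2) = 0.038774, coefficient = 1

I ≈ (1.000000/3) × 0.746876 = 0.248959
Exact value: 0.247731
Error: 0.001228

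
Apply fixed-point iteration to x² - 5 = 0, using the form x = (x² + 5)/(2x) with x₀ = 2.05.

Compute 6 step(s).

Equation: x² - 5 = 0
Fixed-point form: x = (x² + 5)/(2x)
x₀ = 2.05

x_1 = g(2.050000) = 2.244512
x_2 = g(2.244512) = 2.236084
x_3 = g(2.236084) = 2.236068
x_4 = g(2.236068) = 2.236068
x_5 = g(2.236068) = 2.236068
x_6 = g(2.236068) = 2.236068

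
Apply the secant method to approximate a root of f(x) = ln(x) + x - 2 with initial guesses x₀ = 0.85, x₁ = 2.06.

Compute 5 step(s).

f(x) = ln(x) + x - 2
x₀ = 0.85, x₁ = 2.06

Secant formula: x_{n+1} = x_n - f(x_n)(x_n - x_{n-1})/(f(x_n) - f(x_{n-1}))

Iteration 1:
  f(0.850000) = -1.312519
  f(2.060000) = 0.782706
  x_2 = 2.060000 - 0.782706×(2.060000 - 0.850000)/(0.782706 - (-1.312519))
       = 1.607984
Iteration 2:
  f(2.060000) = 0.782706
  f(1.607984) = 0.082966
  x_3 = 1.607984 - 0.082966×(1.607984 - 2.060000)/(0.082966 - 0.782706)
       = 1.554390
Iteration 3:
  f(1.607984) = 0.082966
  f(1.554390) = -0.004526
  x_4 = 1.554390 - (-0.004526)×(1.554390 - 1.607984)/(-0.004526 - 0.082966)
       = 1.557163
Iteration 4:
  f(1.554390) = -0.004526
  f(1.557163) = 0.000028
  x_5 = 1.557163 - 0.000028×(1.557163 - 1.554390)/(0.000028 - (-0.004526))
       = 1.557146
Iteration 5:
  f(1.557163) = 0.000028
  f(1.557146) = 0.000000
  x_6 = 1.557146 - 0.000000×(1.557146 - 1.557163)/(0.000000 - 0.000028)
       = 1.557146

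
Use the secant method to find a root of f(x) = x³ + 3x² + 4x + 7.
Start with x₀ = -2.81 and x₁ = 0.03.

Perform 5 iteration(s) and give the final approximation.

f(x) = x³ + 3x² + 4x + 7
x₀ = -2.81, x₁ = 0.03

Secant formula: x_{n+1} = x_n - f(x_n)(x_n - x_{n-1})/(f(x_n) - f(x_{n-1}))

Iteration 1:
  f(-2.810000) = -2.739741
  f(0.030000) = 7.122727
  x_2 = 0.030000 - 7.122727×(0.030000 - (-2.810000))/(7.122727 - (-2.739741))
       = -2.021063
Iteration 2:
  f(0.030000) = 7.122727
  f(-2.021063) = 2.914407
  x_3 = -2.021063 - 2.914407×(-2.021063 - 0.030000)/(2.914407 - 7.122727)
       = -3.441495
Iteration 3:
  f(-2.021063) = 2.914407
  f(-3.441495) = -11.995003
  x_4 = -3.441495 - (-11.995003)×(-3.441495 - (-2.021063))/(-11.995003 - 2.914407)
       = -2.298721
Iteration 4:
  f(-3.441495) = -11.995003
  f(-2.298721) = 1.510756
  x_5 = -2.298721 - 1.510756×(-2.298721 - (-3.441495))/(1.510756 - (-11.995003))
       = -2.426552
Iteration 5:
  f(-2.298721) = 1.510756
  f(-2.426552) = 0.670342
  x_6 = -2.426552 - 0.670342×(-2.426552 - (-2.298721))/(0.670342 - 1.510756)
       = -2.528514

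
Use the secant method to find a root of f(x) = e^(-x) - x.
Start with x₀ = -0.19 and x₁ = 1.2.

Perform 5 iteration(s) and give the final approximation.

f(x) = e^(-x) - x
x₀ = -0.19, x₁ = 1.2

Secant formula: x_{n+1} = x_n - f(x_n)(x_n - x_{n-1})/(f(x_n) - f(x_{n-1}))

Iteration 1:
  f(-0.190000) = 1.399250
  f(1.200000) = -0.898806
  x_2 = 1.200000 - (-0.898806)×(1.200000 - (-0.190000))/(-0.898806 - 1.399250)
       = 0.656349
Iteration 2:
  f(1.200000) = -0.898806
  f(0.656349) = -0.137607
  x_3 = 0.656349 - (-0.137607)×(0.656349 - 1.200000)/(-0.137607 - (-0.898806))
       = 0.558069
Iteration 3:
  f(0.656349) = -0.137607
  f(0.558069) = 0.014243
  x_4 = 0.558069 - 0.014243×(0.558069 - 0.656349)/(0.014243 - (-0.137607))
       = 0.567288
Iteration 4:
  f(0.558069) = 0.014243
  f(0.567288) = -0.000227
  x_5 = 0.567288 - (-0.000227)×(0.567288 - 0.558069)/(-0.000227 - 0.014243)
       = 0.567144
Iteration 5:
  f(0.567288) = -0.000227
  f(0.567144) = 0.000000
  x_6 = 0.567144 - 0.000000×(0.567144 - 0.567288)/(0.000000 - (-0.000227))
       = 0.567143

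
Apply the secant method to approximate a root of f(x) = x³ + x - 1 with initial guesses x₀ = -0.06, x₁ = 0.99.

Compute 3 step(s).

f(x) = x³ + x - 1
x₀ = -0.06, x₁ = 0.99

Secant formula: x_{n+1} = x_n - f(x_n)(x_n - x_{n-1})/(f(x_n) - f(x_{n-1}))

Iteration 1:
  f(-0.060000) = -1.060216
  f(0.990000) = 0.960299
  x_2 = 0.990000 - 0.960299×(0.990000 - (-0.060000))/(0.960299 - (-1.060216))
       = 0.490962
Iteration 2:
  f(0.990000) = 0.960299
  f(0.490962) = -0.390695
  x_3 = 0.490962 - (-0.390695)×(0.490962 - 0.990000)/(-0.390695 - 0.960299)
       = 0.635279
Iteration 3:
  f(0.490962) = -0.390695
  f(0.635279) = -0.108335
  x_4 = 0.635279 - (-0.108335)×(0.635279 - 0.490962)/(-0.108335 - (-0.390695))
       = 0.690650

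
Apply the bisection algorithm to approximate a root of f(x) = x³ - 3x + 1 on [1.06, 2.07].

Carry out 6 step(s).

f(x) = x³ - 3x + 1
Initial interval: [1.06, 2.07]

Iteration 1:
  c_1 = (1.060000 + 2.070000)/2 = 1.565000
  f(c_1) = f(1.565000) = 0.138037
  f(a) × f(c) < 0, new interval: [1.060000, 1.565000]
Iteration 2:
  c_2 = (1.060000 + 1.565000)/2 = 1.312500
  f(c_2) = f(1.312500) = -0.676514
  f(a) × f(c) ≥ 0, new interval: [1.312500, 1.565000]
Iteration 3:
  c_3 = (1.312500 + 1.565000)/2 = 1.438750
  f(c_3) = f(1.438750) = -0.338035
  f(a) × f(c) ≥ 0, new interval: [1.438750, 1.565000]
Iteration 4:
  c_4 = (1.438750 + 1.565000)/2 = 1.501875
  f(c_4) = f(1.501875) = -0.117953
  f(a) × f(c) ≥ 0, new interval: [1.501875, 1.565000]
Iteration 5:
  c_5 = (1.501875 + 1.565000)/2 = 1.533438
  f(c_5) = f(1.533438) = 0.005459
  f(a) × f(c) < 0, new interval: [1.501875, 1.533438]
Iteration 6:
  c_6 = (1.501875 + 1.533438)/2 = 1.517656
  f(c_6) = f(1.517656) = -0.057381
  f(a) × f(c) ≥ 0, new interval: [1.517656, 1.533438]

After 6 iteration(s), the approximation is c_6 = 1.517656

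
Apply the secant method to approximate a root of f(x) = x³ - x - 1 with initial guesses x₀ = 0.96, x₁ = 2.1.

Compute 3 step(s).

f(x) = x³ - x - 1
x₀ = 0.96, x₁ = 2.1

Secant formula: x_{n+1} = x_n - f(x_n)(x_n - x_{n-1})/(f(x_n) - f(x_{n-1}))

Iteration 1:
  f(0.960000) = -1.075264
  f(2.100000) = 6.161000
  x_2 = 2.100000 - 6.161000×(2.100000 - 0.960000)/(6.161000 - (-1.075264))
       = 1.129397
Iteration 2:
  f(2.100000) = 6.161000
  f(1.129397) = -0.688809
  x_3 = 1.129397 - (-0.688809)×(1.129397 - 2.100000)/(-0.688809 - 6.161000)
       = 1.227000
Iteration 3:
  f(1.129397) = -0.688809
  f(1.227000) = -0.379717
  x_4 = 1.227000 - (-0.379717)×(1.227000 - 1.129397)/(-0.379717 - (-0.688809))
       = 1.346904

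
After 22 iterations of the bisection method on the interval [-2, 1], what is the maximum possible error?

Bisection error bound: |error| ≤ (b-a)/2^n
|error| ≤ (1 - (-2))/2^22 = 3/2^22
|error| ≤ 0.0000007153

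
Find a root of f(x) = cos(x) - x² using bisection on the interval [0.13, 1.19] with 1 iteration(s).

f(x) = cos(x) - x²
Initial interval: [0.13, 1.19]

Iteration 1:
  c_1 = (0.130000 + 1.190000)/2 = 0.660000
  f(c_1) = f(0.660000) = 0.354392
  f(a) × f(c) ≥ 0, new interval: [0.660000, 1.190000]

After 1 iteration(s), the approximation is c_1 = 0.660000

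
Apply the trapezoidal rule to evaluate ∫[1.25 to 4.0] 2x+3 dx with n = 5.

f(x) = 2x+3
a = 1.25, b = 4.0, n = 5
h = (b - a)/n = 0.550000

Trapezoidal rule: (h/2)[f(x₀) + 2f(x₁) + 2f(x₂) + ... + f(xₙ)]

x_0 = 1.2500, f(x_0) = 5.500000, coefficient = 1
x_1 = 1.8000, f(x_1) = 6.600000, coefficient = 2
x_2 = 2.3500, f(x_2) = 7.700000, coefficient = 2
x_3 = 2.9000, f(x_3) = 8.800000, coefficient = 2
x_4 = 3.4500, f(x_4) = 9.900000, coefficient = 2
x_5 = 4.0000, f(x_5) = 11.000000, coefficient = 1

I ≈ (0.550000/2) × 82.500000 = 22.687500
Exact value: 22.687500
Error: 0.000000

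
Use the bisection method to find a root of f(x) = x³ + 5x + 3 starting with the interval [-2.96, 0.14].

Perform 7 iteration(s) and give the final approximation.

f(x) = x³ + 5x + 3
Initial interval: [-2.96, 0.14]

Iteration 1:
  c_1 = (-2.960000 + 0.140000)/2 = -1.410000
  f(c_1) = f(-1.410000) = -6.853221
  f(a) × f(c) ≥ 0, new interval: [-1.410000, 0.140000]
Iteration 2:
  c_2 = (-1.410000 + 0.140000)/2 = -0.635000
  f(c_2) = f(-0.635000) = -0.431048
  f(a) × f(c) ≥ 0, new interval: [-0.635000, 0.140000]
Iteration 3:
  c_3 = (-0.635000 + 0.140000)/2 = -0.247500
  f(c_3) = f(-0.247500) = 1.747339
  f(a) × f(c) < 0, new interval: [-0.635000, -0.247500]
Iteration 4:
  c_4 = (-0.635000 + (-0.247500))/2 = -0.441250
  f(c_4) = f(-0.441250) = 0.707838
  f(a) × f(c) < 0, new interval: [-0.635000, -0.441250]
Iteration 5:
  c_5 = (-0.635000 + (-0.441250))/2 = -0.538125
  f(c_5) = f(-0.538125) = 0.153546
  f(a) × f(c) < 0, new interval: [-0.635000, -0.538125]
Iteration 6:
  c_6 = (-0.635000 + (-0.538125))/2 = -0.586562
  f(c_6) = f(-0.586562) = -0.134623
  f(a) × f(c) ≥ 0, new interval: [-0.586562, -0.538125]
Iteration 7:
  c_7 = (-0.586562 + (-0.538125))/2 = -0.562344
  f(c_7) = f(-0.562344) = 0.010451
  f(a) × f(c) < 0, new interval: [-0.586562, -0.562344]

After 7 iteration(s), the approximation is c_7 = -0.562344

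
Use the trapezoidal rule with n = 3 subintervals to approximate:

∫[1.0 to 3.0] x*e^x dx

f(x) = x*e^x
a = 1.0, b = 3.0, n = 3
h = (b - a)/n = 0.666667

Trapezoidal rule: (h/2)[f(x₀) + 2f(x₁) + 2f(x₂) + ... + f(xₙ)]

x_0 = 1.0000, f(x_0) = 2.718282, coefficient = 1
x_1 = 1.6667, f(x_1) = 8.824150, coefficient = 2
x_2 = 2.3333, f(x_2) = 24.061937, coefficient = 2
x_3 = 3.0000, f(x_3) = 60.256611, coefficient = 1

I ≈ (0.666667/2) × 128.747066 = 42.915689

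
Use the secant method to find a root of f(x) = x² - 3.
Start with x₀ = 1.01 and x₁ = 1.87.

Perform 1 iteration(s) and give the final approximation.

f(x) = x² - 3
x₀ = 1.01, x₁ = 1.87

Secant formula: x_{n+1} = x_n - f(x_n)(x_n - x_{n-1})/(f(x_n) - f(x_{n-1}))

Iteration 1:
  f(1.010000) = -1.979900
  f(1.870000) = 0.496900
  x_2 = 1.870000 - 0.496900×(1.870000 - 1.010000)/(0.496900 - (-1.979900))
       = 1.697465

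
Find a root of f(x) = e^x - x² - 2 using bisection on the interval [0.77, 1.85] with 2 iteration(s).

f(x) = e^x - x² - 2
Initial interval: [0.77, 1.85]

Iteration 1:
  c_1 = (0.770000 + 1.850000)/2 = 1.310000
  f(c_1) = f(1.310000) = -0.009926
  f(a) × f(c) ≥ 0, new interval: [1.310000, 1.850000]
Iteration 2:
  c_2 = (1.310000 + 1.850000)/2 = 1.580000
  f(c_2) = f(1.580000) = 0.358556
  f(a) × f(c) < 0, new interval: [1.310000, 1.580000]

After 2 iteration(s), the approximation is c_2 = 1.580000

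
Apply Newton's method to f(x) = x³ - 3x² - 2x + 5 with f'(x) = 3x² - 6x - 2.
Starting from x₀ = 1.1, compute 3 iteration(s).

f(x) = x³ - 3x² - 2x + 5
f'(x) = 3x² - 6x - 2
x₀ = 1.1

Newton-Raphson formula: x_{n+1} = x_n - f(x_n)/f'(x_n)

Iteration 1:
  f(1.100000) = 0.501000
  f'(1.100000) = -4.970000
  x_1 = 1.100000 - 0.501000/(-4.970000) = 1.200805
Iteration 2:
  f(1.200805) = 0.004073
  f'(1.200805) = -4.879032
  x_2 = 1.200805 - 0.004073/(-4.879032) = 1.201640
Iteration 3:
  f(1.201640) = 0.000000
  f'(1.201640) = -4.878024
  x_3 = 1.201640 - 0.000000/(-4.878024) = 1.201640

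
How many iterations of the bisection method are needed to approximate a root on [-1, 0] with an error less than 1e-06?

We need (b-a)/2^n ≤ 1e-06
(0 - (-1))/2^n ≤ 1e-06
1/2^n ≤ 1e-06
2^n ≥ 1000000
n ≥ log₂(1000000) = 19.93
n ≥ 20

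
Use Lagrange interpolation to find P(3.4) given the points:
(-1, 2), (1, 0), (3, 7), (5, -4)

Lagrange interpolation formula:
P(x) = Σ yᵢ × Lᵢ(x)
where Lᵢ(x) = Π_{j≠i} (x - xⱼ)/(xᵢ - xⱼ)

L_0(3.4) = (3.4 - 1)/(-1 - 1) × (3.4 - 3)/(-1 - 3) × (3.4 - 5)/(-1 - 5) = 0.032000
L_1(3.4) = (3.4 - (-1))/(1 - (-1)) × (3.4 - 3)/(1 - 3) × (3.4 - 5)/(1 - 5) = -0.176000
L_2(3.4) = (3.4 - (-1))/(3 - (-1)) × (3.4 - 1)/(3 - 1) × (3.4 - 5)/(3 - 5) = 1.056000
L_3(3.4) = (3.4 - (-1))/(5 - (-1)) × (3.4 - 1)/(5 - 1) × (3.4 - 3)/(5 - 3) = 0.088000

P(3.4) = 2×L_0(3.4) + 0×L_1(3.4) + 7×L_2(3.4) + (-4)×L_3(3.4)
P(3.4) = 7.104000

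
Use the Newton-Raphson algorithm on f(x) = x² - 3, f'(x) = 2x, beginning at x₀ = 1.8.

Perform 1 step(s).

f(x) = x² - 3
f'(x) = 2x
x₀ = 1.8

Newton-Raphson formula: x_{n+1} = x_n - f(x_n)/f'(x_n)

Iteration 1:
  f(1.800000) = 0.240000
  f'(1.800000) = 3.600000
  x_1 = 1.800000 - 0.240000/3.600000 = 1.733333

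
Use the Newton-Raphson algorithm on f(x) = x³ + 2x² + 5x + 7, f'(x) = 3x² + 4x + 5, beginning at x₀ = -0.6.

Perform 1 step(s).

f(x) = x³ + 2x² + 5x + 7
f'(x) = 3x² + 4x + 5
x₀ = -0.6

Newton-Raphson formula: x_{n+1} = x_n - f(x_n)/f'(x_n)

Iteration 1:
  f(-0.600000) = 4.504000
  f'(-0.600000) = 3.680000
  x_1 = -0.600000 - 4.504000/3.680000 = -1.823913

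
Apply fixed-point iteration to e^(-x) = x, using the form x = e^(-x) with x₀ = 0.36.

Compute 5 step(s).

Equation: e^(-x) = x
Fixed-point form: x = e^(-x)
x₀ = 0.36

x_1 = g(0.360000) = 0.697676
x_2 = g(0.697676) = 0.497741
x_3 = g(0.497741) = 0.607903
x_4 = g(0.607903) = 0.544492
x_5 = g(0.544492) = 0.580137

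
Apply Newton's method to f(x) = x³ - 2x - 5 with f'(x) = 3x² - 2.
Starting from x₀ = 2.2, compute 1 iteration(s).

f(x) = x³ - 2x - 5
f'(x) = 3x² - 2
x₀ = 2.2

Newton-Raphson formula: x_{n+1} = x_n - f(x_n)/f'(x_n)

Iteration 1:
  f(2.200000) = 1.248000
  f'(2.200000) = 12.520000
  x_1 = 2.200000 - 1.248000/12.520000 = 2.100319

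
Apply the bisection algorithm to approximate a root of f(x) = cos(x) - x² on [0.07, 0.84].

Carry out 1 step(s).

f(x) = cos(x) - x²
Initial interval: [0.07, 0.84]

Iteration 1:
  c_1 = (0.070000 + 0.840000)/2 = 0.455000
  f(c_1) = f(0.455000) = 0.691236
  f(a) × f(c) ≥ 0, new interval: [0.455000, 0.840000]

After 1 iteration(s), the approximation is c_1 = 0.455000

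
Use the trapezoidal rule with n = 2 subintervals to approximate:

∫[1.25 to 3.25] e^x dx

f(x) = e^x
a = 1.25, b = 3.25, n = 2
h = (b - a)/n = 1.000000

Trapezoidal rule: (h/2)[f(x₀) + 2f(x₁) + 2f(x₂) + ... + f(xₙ)]

x_0 = 1.2500, f(x_0) = 3.490343, coefficient = 1
x_1 = 2.2500, f(x_1) = 9.487736, coefficient = 2
x_2 = 3.2500, f(x_2) = 25.790340, coefficient = 1

I ≈ (1.000000/2) × 48.256155 = 24.128077
Exact value: 22.299997
Error: 1.828080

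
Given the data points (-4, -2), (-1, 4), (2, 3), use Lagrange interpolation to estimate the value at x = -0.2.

Lagrange interpolation formula:
P(x) = Σ yᵢ × Lᵢ(x)
where Lᵢ(x) = Π_{j≠i} (x - xⱼ)/(xᵢ - xⱼ)

L_0(-0.2) = (-0.2 - (-1))/(-4 - (-1)) × (-0.2 - 2)/(-4 - 2) = -0.097778
L_1(-0.2) = (-0.2 - (-4))/(-1 - (-4)) × (-0.2 - 2)/(-1 - 2) = 0.928889
L_2(-0.2) = (-0.2 - (-4))/(2 - (-4)) × (-0.2 - (-1))/(2 - (-1)) = 0.168889

P(-0.2) = (-2)×L_0(-0.2) + 4×L_1(-0.2) + 3×L_2(-0.2)
P(-0.2) = 4.417778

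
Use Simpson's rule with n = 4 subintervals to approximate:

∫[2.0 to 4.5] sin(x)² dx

f(x) = sin(x)²
a = 2.0, b = 4.5, n = 4
h = (b - a)/n = 0.625000

Simpson's rule: (h/3)[f(x₀) + 4f(x₁) + 2f(x₂) + ... + f(xₙ)]

x_0 = 2.0000, f(x_0) = 0.826822, coefficient = 1
x_1 = 2.6250, f(x_1) = 0.243957, coefficient = 4
x_2 = 3.2500, f(x_2) = 0.011706, coefficient = 2
x_3 = 3.8750, f(x_3) = 0.448103, coefficient = 4
x_4 = 4.5000, f(x_4) = 0.955565, coefficient = 1

I ≈ (0.625000/3) × 4.574040 = 0.952925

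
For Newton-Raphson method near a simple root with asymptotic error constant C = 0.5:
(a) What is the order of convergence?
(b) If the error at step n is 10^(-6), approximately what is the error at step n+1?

(a) Newton-Raphson has quadratic (order 2) convergence near simple roots.
    This means |e_{n+1}| ≈ C|e_n|².

(b) With |e_n| = 10^(-6) and C = 0.5:
    |e_{n+1}| ≈ 0.5 × (10^(-6))² = 0.5 × 10^(-12)

(a) 2 (quadratic); (b) |e_{n+1}| ≈ 5.000e-13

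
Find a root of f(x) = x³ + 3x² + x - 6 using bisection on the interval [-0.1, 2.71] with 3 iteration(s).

f(x) = x³ + 3x² + x - 6
Initial interval: [-0.1, 2.71]

Iteration 1:
  c_1 = (-0.100000 + 2.710000)/2 = 1.305000
  f(c_1) = f(1.305000) = 2.636523
  f(a) × f(c) < 0, new interval: [-0.100000, 1.305000]
Iteration 2:
  c_2 = (-0.100000 + 1.305000)/2 = 0.602500
  f(c_2) = f(0.602500) = -4.089770
  f(a) × f(c) ≥ 0, new interval: [0.602500, 1.305000]
Iteration 3:
  c_3 = (0.602500 + 1.305000)/2 = 0.953750
  f(c_3) = f(0.953750) = -1.449765
  f(a) × f(c) ≥ 0, new interval: [0.953750, 1.305000]

After 3 iteration(s), the approximation is c_3 = 0.953750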